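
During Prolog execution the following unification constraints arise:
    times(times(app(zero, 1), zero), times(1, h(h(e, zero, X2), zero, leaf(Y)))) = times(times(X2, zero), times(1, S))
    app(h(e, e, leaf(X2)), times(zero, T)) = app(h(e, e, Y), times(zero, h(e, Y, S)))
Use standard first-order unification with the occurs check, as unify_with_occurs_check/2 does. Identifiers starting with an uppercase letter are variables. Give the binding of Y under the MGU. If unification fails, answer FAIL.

Decompose times/2: times(app(zero, 1), zero) = times(X2, zero),  times(1, h(h(e, zero, X2), zero, leaf(Y))) = times(1, S).
Decompose times/2: app(zero, 1) = X2,  zero = zero.
Bind X2 := app(zero, 1); substituting into the 2 remaining equations that mention X2 gives: times(1, h(h(e, zero, app(zero, 1)), zero, leaf(Y))) = times(1, S),  app(h(e, e, leaf(app(zero, 1))), times(zero, T)) = app(h(e, e, Y), times(zero, h(e, Y, S))).
Delete trivial equation zero = zero.
Decompose times/2: 1 = 1,  h(h(e, zero, app(zero, 1)), zero, leaf(Y)) = S.
Delete trivial equation 1 = 1.
Bind S := h(h(e, zero, app(zero, 1)), zero, leaf(Y)); substituting into the remaining equation gives: app(h(e, e, leaf(app(zero, 1))), times(zero, T)) = app(h(e, e, Y), times(zero, h(e, Y, h(h(e, zero, app(zero, 1)), zero, leaf(Y))))).
Decompose app/2: h(e, e, leaf(app(zero, 1))) = h(e, e, Y),  times(zero, T) = times(zero, h(e, Y, h(h(e, zero, app(zero, 1)), zero, leaf(Y)))).
Decompose h/3: e = e,  e = e,  leaf(app(zero, 1)) = Y.
Delete trivial equation e = e.
Delete trivial equation e = e.
Bind Y := leaf(app(zero, 1)); substituting into the remaining equation gives: times(zero, T) = times(zero, h(e, leaf(app(zero, 1)), h(h(e, zero, app(zero, 1)), zero, leaf(leaf(app(zero, 1)))))). Substituting into the earlier binding gives S := h(h(e, zero, app(zero, 1)), zero, leaf(leaf(app(zero, 1)))).
Decompose times/2: zero = zero,  T = h(e, leaf(app(zero, 1)), h(h(e, zero, app(zero, 1)), zero, leaf(leaf(app(zero, 1))))).
Delete trivial equation zero = zero.
Bind T := h(e, leaf(app(zero, 1)), h(h(e, zero, app(zero, 1)), zero, leaf(leaf(app(zero, 1))))).
MGU = { X2 = app(zero, 1), S = h(h(e, zero, app(zero, 1)), zero, leaf(leaf(app(zero, 1)))), Y = leaf(app(zero, 1)), T = h(e, leaf(app(zero, 1)), h(h(e, zero, app(zero, 1)), zero, leaf(leaf(app(zero, 1))))) }, so Y = leaf(app(zero, 1)).

leaf(app(zero, 1))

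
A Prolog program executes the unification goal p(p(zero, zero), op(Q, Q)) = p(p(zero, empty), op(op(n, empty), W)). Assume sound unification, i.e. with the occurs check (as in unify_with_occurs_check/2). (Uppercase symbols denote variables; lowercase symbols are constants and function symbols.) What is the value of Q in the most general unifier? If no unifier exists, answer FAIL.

FAIL

Decompose p/2: p(zero, zero) = p(zero, empty),  op(Q, Q) = op(op(n, empty), W).
Decompose p/2: zero = zero,  zero = empty.
Delete trivial equation zero = zero.
Clash: constants zero and empty differ; no unifier exists.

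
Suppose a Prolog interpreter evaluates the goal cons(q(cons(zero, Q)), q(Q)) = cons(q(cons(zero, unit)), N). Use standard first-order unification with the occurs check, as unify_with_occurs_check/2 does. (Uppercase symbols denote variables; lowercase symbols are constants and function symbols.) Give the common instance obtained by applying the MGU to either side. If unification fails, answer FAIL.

cons(q(cons(zero, unit)), q(unit))

Decompose cons/2: q(cons(zero, Q)) = q(cons(zero, unit)),  q(Q) = N.
Decompose q/1: cons(zero, Q) = cons(zero, unit).
Decompose cons/2: zero = zero,  Q = unit.
Delete trivial equation zero = zero.
Bind Q := unit; substituting into the remaining equation gives: q(unit) = N.
Bind N := q(unit).
Applying the MGU to either side gives cons(q(cons(zero, unit)), q(unit)).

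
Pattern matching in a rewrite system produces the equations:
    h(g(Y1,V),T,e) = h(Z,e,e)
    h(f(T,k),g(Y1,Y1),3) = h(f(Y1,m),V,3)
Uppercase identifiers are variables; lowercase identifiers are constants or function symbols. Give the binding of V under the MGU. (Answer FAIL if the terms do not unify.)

FAIL

Decompose h/3: g(Y1,V) = Z,  T = e,  e = e.
Bind Z := g(Y1,V); no other remaining equation mentions Z.
Bind T := e; substituting into the one remaining equation that mentions T gives: h(f(e,k),g(Y1,Y1),3) = h(f(Y1,m),V,3).
Delete trivial equation e = e.
Decompose h/3: f(e,k) = f(Y1,m),  g(Y1,Y1) = V,  3 = 3.
Decompose f/2: e = Y1,  k = m.
Bind Y1 := e; substituting into the one remaining equation that mentions Y1 gives: g(e,e) = V. Substituting into the earlier binding gives Z := g(e,V).
Clash: constants k and m differ; no unifier exists.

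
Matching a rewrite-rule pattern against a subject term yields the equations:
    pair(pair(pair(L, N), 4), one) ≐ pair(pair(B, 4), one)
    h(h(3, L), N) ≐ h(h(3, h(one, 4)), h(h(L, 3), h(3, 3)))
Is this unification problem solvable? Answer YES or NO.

Decompose pair/2: pair(pair(L, N), 4) ≐ pair(B, 4),  one ≐ one.
Decompose pair/2: pair(L, N) ≐ B,  4 ≐ 4.
Bind B := pair(L, N); no other remaining equation mentions B.
Delete trivial equation 4 ≐ 4.
Delete trivial equation one ≐ one.
Decompose h/2: h(3, L) ≐ h(3, h(one, 4)),  N ≐ h(h(L, 3), h(3, 3)).
Decompose h/2: 3 ≐ 3,  L ≐ h(one, 4).
Delete trivial equation 3 ≐ 3.
Bind L := h(one, 4); substituting into the remaining equation gives: N ≐ h(h(h(one, 4), 3), h(3, 3)). Substituting into the earlier binding gives B := pair(h(one, 4), N).
Bind N := h(h(h(one, 4), 3), h(3, 3)). Substituting into the earlier binding gives B := pair(h(one, 4), h(h(h(one, 4), 3), h(3, 3))).
No equations remain and no clash or occurs-check failure arose, so a unifier exists.

YES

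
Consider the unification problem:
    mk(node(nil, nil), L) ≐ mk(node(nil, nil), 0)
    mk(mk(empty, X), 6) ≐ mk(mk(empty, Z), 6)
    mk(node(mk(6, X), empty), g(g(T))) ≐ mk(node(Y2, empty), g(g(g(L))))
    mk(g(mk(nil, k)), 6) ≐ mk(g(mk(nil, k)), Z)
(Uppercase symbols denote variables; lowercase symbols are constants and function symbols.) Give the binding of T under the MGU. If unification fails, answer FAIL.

Decompose mk/2: node(nil, nil) ≐ node(nil, nil),  L ≐ 0.
Delete trivial equation node(nil, nil) ≐ node(nil, nil).
Bind L := 0; substituting into the one remaining equation that mentions L gives: mk(node(mk(6, X), empty), g(g(T))) ≐ mk(node(Y2, empty), g(g(g(0)))).
Decompose mk/2: mk(empty, X) ≐ mk(empty, Z),  6 ≐ 6.
Decompose mk/2: empty ≐ empty,  X ≐ Z.
Delete trivial equation empty ≐ empty.
Bind X := Z; substituting into the one remaining equation that mentions X gives: mk(node(mk(6, Z), empty), g(g(T))) ≐ mk(node(Y2, empty), g(g(g(0)))).
Delete trivial equation 6 ≐ 6.
Decompose mk/2: node(mk(6, Z), empty) ≐ node(Y2, empty),  g(g(T)) ≐ g(g(g(0))).
Decompose node/2: mk(6, Z) ≐ Y2,  empty ≐ empty.
Bind Y2 := mk(6, Z); no other remaining equation mentions Y2.
Delete trivial equation empty ≐ empty.
Decompose g/1: g(T) ≐ g(g(0)).
Decompose g/1: T ≐ g(0).
Bind T := g(0); no other remaining equation mentions T.
Decompose mk/2: g(mk(nil, k)) ≐ g(mk(nil, k)),  6 ≐ Z.
Delete trivial equation g(mk(nil, k)) ≐ g(mk(nil, k)).
Bind Z := 6. Substituting into the earlier bindings gives X := 6, Y2 := mk(6, 6).
MGU = { L ↦ 0, X ↦ 6, Y2 ↦ mk(6, 6), T ↦ g(0), Z ↦ 6 }, so T ↦ g(0).

g(0)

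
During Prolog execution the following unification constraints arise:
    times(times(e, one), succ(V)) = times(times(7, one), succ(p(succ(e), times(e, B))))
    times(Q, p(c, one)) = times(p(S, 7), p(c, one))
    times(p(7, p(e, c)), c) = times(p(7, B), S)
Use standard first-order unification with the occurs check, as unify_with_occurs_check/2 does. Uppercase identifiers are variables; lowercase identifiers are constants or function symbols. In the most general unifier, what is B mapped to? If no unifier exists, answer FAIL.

FAIL

Decompose times/2: times(e, one) = times(7, one),  succ(V) = succ(p(succ(e), times(e, B))).
Decompose times/2: e = 7,  one = one.
Clash: constants e and 7 differ; no unifier exists.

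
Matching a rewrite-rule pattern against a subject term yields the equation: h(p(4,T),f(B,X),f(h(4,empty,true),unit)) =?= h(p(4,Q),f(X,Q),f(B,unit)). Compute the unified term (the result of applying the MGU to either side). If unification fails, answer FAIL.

Decompose h/3: p(4,T) =?= p(4,Q),  f(B,X) =?= f(X,Q),  f(h(4,empty,true),unit) =?= f(B,unit).
Decompose p/2: 4 =?= 4,  T =?= Q.
Delete trivial equation 4 =?= 4.
Bind T := Q; no other remaining equation mentions T.
Decompose f/2: B =?= X,  X =?= Q.
Bind B := X; substituting into the one remaining equation that mentions B gives: f(h(4,empty,true),unit) =?= f(X,unit).
Bind X := Q; substituting into the remaining equation gives: f(h(4,empty,true),unit) =?= f(Q,unit). Substituting into the earlier binding gives B := Q.
Decompose f/2: h(4,empty,true) =?= Q,  unit =?= unit.
Bind Q := h(4,empty,true); no other remaining equation mentions Q. Substituting into the earlier bindings gives T := h(4,empty,true), B := h(4,empty,true), X := h(4,empty,true).
Delete trivial equation unit =?= unit.
Applying the MGU to either side gives h(p(4,h(4,empty,true)),f(h(4,empty,true),h(4,empty,true)),f(h(4,empty,true),unit)).

h(p(4,h(4,empty,true)),f(h(4,empty,true),h(4,empty,true)),f(h(4,empty,true),unit))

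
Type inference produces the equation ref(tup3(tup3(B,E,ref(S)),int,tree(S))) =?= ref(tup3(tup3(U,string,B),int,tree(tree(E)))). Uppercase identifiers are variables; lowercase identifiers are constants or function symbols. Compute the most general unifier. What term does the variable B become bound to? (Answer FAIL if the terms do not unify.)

ref(tree(string))

Decompose ref/1: tup3(tup3(B,E,ref(S)),int,tree(S)) =?= tup3(tup3(U,string,B),int,tree(tree(E))).
Decompose tup3/3: tup3(B,E,ref(S)) =?= tup3(U,string,B),  int =?= int,  tree(S) =?= tree(tree(E)).
Decompose tup3/3: B =?= U,  E =?= string,  ref(S) =?= B.
Bind B := U; substituting into the one remaining equation that mentions B gives: ref(S) =?= U.
Bind E := string; substituting into the one remaining equation that mentions E gives: tree(S) =?= tree(tree(string)).
Bind U := ref(S); no other remaining equation mentions U. Substituting into the earlier binding gives B := ref(S).
Delete trivial equation int =?= int.
Decompose tree/1: S =?= tree(string).
Bind S := tree(string). Substituting into the earlier bindings gives B := ref(tree(string)), U := ref(tree(string)).
MGU = { B ↦ ref(tree(string)), E ↦ string, U ↦ ref(tree(string)), S ↦ tree(string) }, so B ↦ ref(tree(string)).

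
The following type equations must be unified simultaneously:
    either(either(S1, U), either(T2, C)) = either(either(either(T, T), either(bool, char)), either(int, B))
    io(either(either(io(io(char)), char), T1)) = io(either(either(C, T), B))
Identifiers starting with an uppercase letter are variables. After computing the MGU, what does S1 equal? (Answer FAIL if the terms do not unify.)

Decompose either/2: either(S1, U) = either(either(T, T), either(bool, char)),  either(T2, C) = either(int, B).
Decompose either/2: S1 = either(T, T),  U = either(bool, char).
Bind S1 := either(T, T); no other remaining equation mentions S1.
Bind U := either(bool, char); no other remaining equation mentions U.
Decompose either/2: T2 = int,  C = B.
Bind T2 := int; no other remaining equation mentions T2.
Bind C := B; substituting into the remaining equation gives: io(either(either(io(io(char)), char), T1)) = io(either(either(B, T), B)).
Decompose io/1: either(either(io(io(char)), char), T1) = either(either(B, T), B).
Decompose either/2: either(io(io(char)), char) = either(B, T),  T1 = B.
Decompose either/2: io(io(char)) = B,  char = T.
Bind B := io(io(char)); substituting into the one remaining equation that mentions B gives: T1 = io(io(char)). Substituting into the earlier binding gives C := io(io(char)).
Bind T := char; no other remaining equation mentions T. Substituting into the earlier binding gives S1 := either(char, char).
Bind T1 := io(io(char)).
MGU = { S1 -> either(char, char), U -> either(bool, char), T2 -> int, C -> io(io(char)), B -> io(io(char)), T -> char, T1 -> io(io(char)) }, so S1 -> either(char, char).

either(char, char)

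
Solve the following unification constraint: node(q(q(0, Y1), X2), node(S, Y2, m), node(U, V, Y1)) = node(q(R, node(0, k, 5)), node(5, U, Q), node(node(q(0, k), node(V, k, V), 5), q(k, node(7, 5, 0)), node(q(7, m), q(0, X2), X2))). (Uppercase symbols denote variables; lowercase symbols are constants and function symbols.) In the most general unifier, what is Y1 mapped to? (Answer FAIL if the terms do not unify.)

Decompose node/3: q(q(0, Y1), X2) = q(R, node(0, k, 5)),  node(S, Y2, m) = node(5, U, Q),  node(U, V, Y1) = node(node(q(0, k), node(V, k, V), 5), q(k, node(7, 5, 0)), node(q(7, m), q(0, X2), X2)).
Decompose q/2: q(0, Y1) = R,  X2 = node(0, k, 5).
Bind R := q(0, Y1); no other remaining equation mentions R.
Bind X2 := node(0, k, 5); substituting into the one remaining equation that mentions X2 gives: node(U, V, Y1) = node(node(q(0, k), node(V, k, V), 5), q(k, node(7, 5, 0)), node(q(7, m), q(0, node(0, k, 5)), node(0, k, 5))).
Decompose node/3: S = 5,  Y2 = U,  m = Q.
Bind S := 5; no other remaining equation mentions S.
Bind Y2 := U; no other remaining equation mentions Y2.
Bind Q := m; no other remaining equation mentions Q.
Decompose node/3: U = node(q(0, k), node(V, k, V), 5),  V = q(k, node(7, 5, 0)),  Y1 = node(q(7, m), q(0, node(0, k, 5)), node(0, k, 5)).
Bind U := node(q(0, k), node(V, k, V), 5); no other remaining equation mentions U. Substituting into the earlier binding gives Y2 := node(q(0, k), node(V, k, V), 5).
Bind V := q(k, node(7, 5, 0)); no other remaining equation mentions V. Substituting into the earlier bindings gives Y2 := node(q(0, k), node(q(k, node(7, 5, 0)), k, q(k, node(7, 5, 0))), 5), U := node(q(0, k), node(q(k, node(7, 5, 0)), k, q(k, node(7, 5, 0))), 5).
Bind Y1 := node(q(7, m), q(0, node(0, k, 5)), node(0, k, 5)). Substituting into the earlier binding gives R := q(0, node(q(7, m), q(0, node(0, k, 5)), node(0, k, 5))).
MGU = { R -> q(0, node(q(7, m), q(0, node(0, k, 5)), node(0, k, 5))), X2 -> node(0, k, 5), S -> 5, Y2 -> node(q(0, k), node(q(k, node(7, 5, 0)), k, q(k, node(7, 5, 0))), 5), Q -> m, U -> node(q(0, k), node(q(k, node(7, 5, 0)), k, q(k, node(7, 5, 0))), 5), V -> q(k, node(7, 5, 0)), Y1 -> node(q(7, m), q(0, node(0, k, 5)), node(0, k, 5)) }, so Y1 -> node(q(7, m), q(0, node(0, k, 5)), node(0, k, 5)).

node(q(7, m), q(0, node(0, k, 5)), node(0, k, 5))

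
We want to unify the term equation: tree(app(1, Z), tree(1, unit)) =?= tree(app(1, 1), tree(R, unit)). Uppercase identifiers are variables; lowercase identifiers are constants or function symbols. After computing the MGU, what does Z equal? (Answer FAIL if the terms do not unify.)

Decompose tree/2: app(1, Z) =?= app(1, 1),  tree(1, unit) =?= tree(R, unit).
Decompose app/2: 1 =?= 1,  Z =?= 1.
Delete trivial equation 1 =?= 1.
Bind Z := 1; no other remaining equation mentions Z.
Decompose tree/2: 1 =?= R,  unit =?= unit.
Bind R := 1; no other remaining equation mentions R.
Delete trivial equation unit =?= unit.
MGU = { Z ↦ 1, R ↦ 1 }, so Z ↦ 1.

1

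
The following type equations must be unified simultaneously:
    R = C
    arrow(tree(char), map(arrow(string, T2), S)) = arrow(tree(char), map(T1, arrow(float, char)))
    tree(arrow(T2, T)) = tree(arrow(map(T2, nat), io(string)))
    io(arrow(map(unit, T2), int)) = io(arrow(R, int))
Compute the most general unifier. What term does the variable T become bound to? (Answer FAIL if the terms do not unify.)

Bind R := C; substituting into the one remaining equation that mentions R gives: io(arrow(map(unit, T2), int)) = io(arrow(C, int)).
Decompose arrow/2: tree(char) = tree(char),  map(arrow(string, T2), S) = map(T1, arrow(float, char)).
Delete trivial equation tree(char) = tree(char).
Decompose map/2: arrow(string, T2) = T1,  S = arrow(float, char).
Bind T1 := arrow(string, T2); no other remaining equation mentions T1.
Bind S := arrow(float, char); no other remaining equation mentions S.
Decompose tree/1: arrow(T2, T) = arrow(map(T2, nat), io(string)).
Decompose arrow/2: T2 = map(T2, nat),  T = io(string).
Occurs check fails: T2 occurs in map(T2, nat); the equation T2 = map(T2, nat) has no finite solution.

FAIL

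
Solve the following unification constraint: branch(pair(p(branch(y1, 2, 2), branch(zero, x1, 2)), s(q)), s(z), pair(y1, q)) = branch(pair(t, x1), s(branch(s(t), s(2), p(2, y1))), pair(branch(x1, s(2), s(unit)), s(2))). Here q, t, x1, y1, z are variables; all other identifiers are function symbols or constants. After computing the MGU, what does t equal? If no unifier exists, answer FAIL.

p(branch(branch(s(s(2)), s(2), s(unit)), 2, 2), branch(zero, s(s(2)), 2))

Decompose branch/3: pair(p(branch(y1, 2, 2), branch(zero, x1, 2)), s(q)) = pair(t, x1),  s(z) = s(branch(s(t), s(2), p(2, y1))),  pair(y1, q) = pair(branch(x1, s(2), s(unit)), s(2)).
Decompose pair/2: p(branch(y1, 2, 2), branch(zero, x1, 2)) = t,  s(q) = x1.
Bind t := p(branch(y1, 2, 2), branch(zero, x1, 2)); substituting into the one remaining equation that mentions t gives: s(z) = s(branch(s(p(branch(y1, 2, 2), branch(zero, x1, 2))), s(2), p(2, y1))).
Bind x1 := s(q); substituting into the remaining equations gives: s(z) = s(branch(s(p(branch(y1, 2, 2), branch(zero, s(q), 2))), s(2), p(2, y1))),  pair(y1, q) = pair(branch(s(q), s(2), s(unit)), s(2)). Substituting into the earlier binding gives t := p(branch(y1, 2, 2), branch(zero, s(q), 2)).
Decompose s/1: z = branch(s(p(branch(y1, 2, 2), branch(zero, s(q), 2))), s(2), p(2, y1)).
Bind z := branch(s(p(branch(y1, 2, 2), branch(zero, s(q), 2))), s(2), p(2, y1)); no other remaining equation mentions z.
Decompose pair/2: y1 = branch(s(q), s(2), s(unit)),  q = s(2).
Bind y1 := branch(s(q), s(2), s(unit)); no other remaining equation mentions y1. Substituting into the earlier bindings gives t := p(branch(branch(s(q), s(2), s(unit)), 2, 2), branch(zero, s(q), 2)), z := branch(s(p(branch(branch(s(q), s(2), s(unit)), 2, 2), branch(zero, s(q), 2))), s(2), p(2, branch(s(q), s(2), s(unit)))).
Bind q := s(2). Substituting into the earlier bindings gives t := p(branch(branch(s(s(2)), s(2), s(unit)), 2, 2), branch(zero, s(s(2)), 2)), x1 := s(s(2)), z := branch(s(p(branch(branch(s(s(2)), s(2), s(unit)), 2, 2), branch(zero, s(s(2)), 2))), s(2), p(2, branch(s(s(2)), s(2), s(unit)))), y1 := branch(s(s(2)), s(2), s(unit)).
MGU = { t ↦ p(branch(branch(s(s(2)), s(2), s(unit)), 2, 2), branch(zero, s(s(2)), 2)), x1 ↦ s(s(2)), z ↦ branch(s(p(branch(branch(s(s(2)), s(2), s(unit)), 2, 2), branch(zero, s(s(2)), 2))), s(2), p(2, branch(s(s(2)), s(2), s(unit)))), y1 ↦ branch(s(s(2)), s(2), s(unit)), q ↦ s(2) }, so t ↦ p(branch(branch(s(s(2)), s(2), s(unit)), 2, 2), branch(zero, s(s(2)), 2)).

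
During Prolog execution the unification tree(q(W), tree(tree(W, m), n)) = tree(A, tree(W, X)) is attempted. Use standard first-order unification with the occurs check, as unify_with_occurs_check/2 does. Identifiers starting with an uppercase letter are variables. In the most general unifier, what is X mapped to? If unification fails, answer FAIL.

FAIL

Decompose tree/2: q(W) = A,  tree(tree(W, m), n) = tree(W, X).
Bind A := q(W); no other remaining equation mentions A.
Decompose tree/2: tree(W, m) = W,  n = X.
Occurs check fails: W occurs in tree(W, m); the equation W = tree(W, m) has no finite solution.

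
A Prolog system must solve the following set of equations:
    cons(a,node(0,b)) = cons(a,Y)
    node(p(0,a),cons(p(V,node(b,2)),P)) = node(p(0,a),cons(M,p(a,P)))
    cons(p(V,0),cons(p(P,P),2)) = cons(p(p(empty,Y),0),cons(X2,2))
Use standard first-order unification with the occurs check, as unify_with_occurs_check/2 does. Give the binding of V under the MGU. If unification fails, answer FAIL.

Decompose cons/2: a = a,  node(0,b) = Y.
Delete trivial equation a = a.
Bind Y := node(0,b); substituting into the one remaining equation that mentions Y gives: cons(p(V,0),cons(p(P,P),2)) = cons(p(p(empty,node(0,b)),0),cons(X2,2)).
Decompose node/2: p(0,a) = p(0,a),  cons(p(V,node(b,2)),P) = cons(M,p(a,P)).
Delete trivial equation p(0,a) = p(0,a).
Decompose cons/2: p(V,node(b,2)) = M,  P = p(a,P).
Bind M := p(V,node(b,2)); no other remaining equation mentions M.
Occurs check fails: P occurs in p(a,P); the equation P = p(a,P) has no finite solution.

FAIL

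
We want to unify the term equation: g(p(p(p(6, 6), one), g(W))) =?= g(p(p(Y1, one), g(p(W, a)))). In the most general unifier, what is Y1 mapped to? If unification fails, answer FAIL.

FAIL

Decompose g/1: p(p(p(6, 6), one), g(W)) =?= p(p(Y1, one), g(p(W, a))).
Decompose p/2: p(p(6, 6), one) =?= p(Y1, one),  g(W) =?= g(p(W, a)).
Decompose p/2: p(6, 6) =?= Y1,  one =?= one.
Bind Y1 := p(6, 6); no other remaining equation mentions Y1.
Delete trivial equation one =?= one.
Decompose g/1: W =?= p(W, a).
Occurs check fails: W occurs in p(W, a); the equation W =?= p(W, a) has no finite solution.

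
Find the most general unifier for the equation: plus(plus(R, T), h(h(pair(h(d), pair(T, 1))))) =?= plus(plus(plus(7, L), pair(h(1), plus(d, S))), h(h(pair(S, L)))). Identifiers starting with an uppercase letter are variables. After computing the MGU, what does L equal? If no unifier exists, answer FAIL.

Decompose plus/2: plus(R, T) =?= plus(plus(7, L), pair(h(1), plus(d, S))),  h(h(pair(h(d), pair(T, 1)))) =?= h(h(pair(S, L))).
Decompose plus/2: R =?= plus(7, L),  T =?= pair(h(1), plus(d, S)).
Bind R := plus(7, L); no other remaining equation mentions R.
Bind T := pair(h(1), plus(d, S)); substituting into the remaining equation gives: h(h(pair(h(d), pair(pair(h(1), plus(d, S)), 1)))) =?= h(h(pair(S, L))).
Decompose h/1: h(pair(h(d), pair(pair(h(1), plus(d, S)), 1))) =?= h(pair(S, L)).
Decompose h/1: pair(h(d), pair(pair(h(1), plus(d, S)), 1)) =?= pair(S, L).
Decompose pair/2: h(d) =?= S,  pair(pair(h(1), plus(d, S)), 1) =?= L.
Bind S := h(d); substituting into the remaining equation gives: pair(pair(h(1), plus(d, h(d))), 1) =?= L. Substituting into the earlier binding gives T := pair(h(1), plus(d, h(d))).
Bind L := pair(pair(h(1), plus(d, h(d))), 1). Substituting into the earlier binding gives R := plus(7, pair(pair(h(1), plus(d, h(d))), 1)).
MGU = { R -> plus(7, pair(pair(h(1), plus(d, h(d))), 1)), T -> pair(h(1), plus(d, h(d))), S -> h(d), L -> pair(pair(h(1), plus(d, h(d))), 1) }, so L -> pair(pair(h(1), plus(d, h(d))), 1).

pair(pair(h(1), plus(d, h(d))), 1)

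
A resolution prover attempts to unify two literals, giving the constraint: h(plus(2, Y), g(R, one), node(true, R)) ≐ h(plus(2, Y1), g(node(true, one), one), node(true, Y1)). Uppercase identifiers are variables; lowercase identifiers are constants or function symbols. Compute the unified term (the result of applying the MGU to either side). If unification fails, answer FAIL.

h(plus(2, node(true, one)), g(node(true, one), one), node(true, node(true, one)))

Decompose h/3: plus(2, Y) ≐ plus(2, Y1),  g(R, one) ≐ g(node(true, one), one),  node(true, R) ≐ node(true, Y1).
Decompose plus/2: 2 ≐ 2,  Y ≐ Y1.
Delete trivial equation 2 ≐ 2.
Bind Y := Y1; no other remaining equation mentions Y.
Decompose g/2: R ≐ node(true, one),  one ≐ one.
Bind R := node(true, one); substituting into the one remaining equation that mentions R gives: node(true, node(true, one)) ≐ node(true, Y1).
Delete trivial equation one ≐ one.
Decompose node/2: true ≐ true,  node(true, one) ≐ Y1.
Delete trivial equation true ≐ true.
Bind Y1 := node(true, one). Substituting into the earlier binding gives Y := node(true, one).
Applying the MGU to either side gives h(plus(2, node(true, one)), g(node(true, one), one), node(true, node(true, one))).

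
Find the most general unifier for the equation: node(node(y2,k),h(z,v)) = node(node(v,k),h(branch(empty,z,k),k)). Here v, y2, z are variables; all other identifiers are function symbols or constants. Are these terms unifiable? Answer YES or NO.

Decompose node/2: node(y2,k) = node(v,k),  h(z,v) = h(branch(empty,z,k),k).
Decompose node/2: y2 = v,  k = k.
Bind y2 := v; no other remaining equation mentions y2.
Delete trivial equation k = k.
Decompose h/2: z = branch(empty,z,k),  v = k.
Occurs check fails: z occurs in branch(empty,z,k); the equation z = branch(empty,z,k) has no finite solution.

NO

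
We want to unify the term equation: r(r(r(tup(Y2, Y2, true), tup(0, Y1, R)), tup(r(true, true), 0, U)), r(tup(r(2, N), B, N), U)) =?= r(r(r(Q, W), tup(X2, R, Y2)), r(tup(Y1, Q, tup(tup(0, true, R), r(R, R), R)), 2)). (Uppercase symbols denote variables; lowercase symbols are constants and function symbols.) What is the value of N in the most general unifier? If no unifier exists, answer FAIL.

tup(tup(0, true, 0), r(0, 0), 0)

Decompose r/2: r(r(tup(Y2, Y2, true), tup(0, Y1, R)), tup(r(true, true), 0, U)) =?= r(r(Q, W), tup(X2, R, Y2)),  r(tup(r(2, N), B, N), U) =?= r(tup(Y1, Q, tup(tup(0, true, R), r(R, R), R)), 2).
Decompose r/2: r(tup(Y2, Y2, true), tup(0, Y1, R)) =?= r(Q, W),  tup(r(true, true), 0, U) =?= tup(X2, R, Y2).
Decompose r/2: tup(Y2, Y2, true) =?= Q,  tup(0, Y1, R) =?= W.
Bind Q := tup(Y2, Y2, true); substituting into the one remaining equation that mentions Q gives: r(tup(r(2, N), B, N), U) =?= r(tup(Y1, tup(Y2, Y2, true), tup(tup(0, true, R), r(R, R), R)), 2).
Bind W := tup(0, Y1, R); no other remaining equation mentions W.
Decompose tup/3: r(true, true) =?= X2,  0 =?= R,  U =?= Y2.
Bind X2 := r(true, true); no other remaining equation mentions X2.
Bind R := 0; substituting into the one remaining equation that mentions R gives: r(tup(r(2, N), B, N), U) =?= r(tup(Y1, tup(Y2, Y2, true), tup(tup(0, true, 0), r(0, 0), 0)), 2). Substituting into the earlier binding gives W := tup(0, Y1, 0).
Bind U := Y2; substituting into the remaining equation gives: r(tup(r(2, N), B, N), Y2) =?= r(tup(Y1, tup(Y2, Y2, true), tup(tup(0, true, 0), r(0, 0), 0)), 2).
Decompose r/2: tup(r(2, N), B, N) =?= tup(Y1, tup(Y2, Y2, true), tup(tup(0, true, 0), r(0, 0), 0)),  Y2 =?= 2.
Decompose tup/3: r(2, N) =?= Y1,  B =?= tup(Y2, Y2, true),  N =?= tup(tup(0, true, 0), r(0, 0), 0).
Bind Y1 := r(2, N); no other remaining equation mentions Y1. Substituting into the earlier binding gives W := tup(0, r(2, N), 0).
Bind B := tup(Y2, Y2, true); no other remaining equation mentions B.
Bind N := tup(tup(0, true, 0), r(0, 0), 0); no other remaining equation mentions N. Substituting into the earlier bindings gives W := tup(0, r(2, tup(tup(0, true, 0), r(0, 0), 0)), 0), Y1 := r(2, tup(tup(0, true, 0), r(0, 0), 0)).
Bind Y2 := 2. Substituting into the earlier bindings gives Q := tup(2, 2, true), U := 2, B := tup(2, 2, true).
MGU = { Q -> tup(2, 2, true), W -> tup(0, r(2, tup(tup(0, true, 0), r(0, 0), 0)), 0), X2 -> r(true, true), R -> 0, U -> 2, Y1 -> r(2, tup(tup(0, true, 0), r(0, 0), 0)), B -> tup(2, 2, true), N -> tup(tup(0, true, 0), r(0, 0), 0), Y2 -> 2 }, so N -> tup(tup(0, true, 0), r(0, 0), 0).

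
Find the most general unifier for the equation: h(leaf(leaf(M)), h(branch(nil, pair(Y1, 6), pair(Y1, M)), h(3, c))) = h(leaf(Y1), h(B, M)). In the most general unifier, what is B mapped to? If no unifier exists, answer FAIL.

branch(nil, pair(leaf(h(3, c)), 6), pair(leaf(h(3, c)), h(3, c)))

Decompose h/2: leaf(leaf(M)) = leaf(Y1),  h(branch(nil, pair(Y1, 6), pair(Y1, M)), h(3, c)) = h(B, M).
Decompose leaf/1: leaf(M) = Y1.
Bind Y1 := leaf(M); substituting into the remaining equation gives: h(branch(nil, pair(leaf(M), 6), pair(leaf(M), M)), h(3, c)) = h(B, M).
Decompose h/2: branch(nil, pair(leaf(M), 6), pair(leaf(M), M)) = B,  h(3, c) = M.
Bind B := branch(nil, pair(leaf(M), 6), pair(leaf(M), M)); no other remaining equation mentions B.
Bind M := h(3, c). Substituting into the earlier bindings gives Y1 := leaf(h(3, c)), B := branch(nil, pair(leaf(h(3, c)), 6), pair(leaf(h(3, c)), h(3, c))).
MGU = { Y1 := leaf(h(3, c)), B := branch(nil, pair(leaf(h(3, c)), 6), pair(leaf(h(3, c)), h(3, c))), M := h(3, c) }, so B := branch(nil, pair(leaf(h(3, c)), 6), pair(leaf(h(3, c)), h(3, c))).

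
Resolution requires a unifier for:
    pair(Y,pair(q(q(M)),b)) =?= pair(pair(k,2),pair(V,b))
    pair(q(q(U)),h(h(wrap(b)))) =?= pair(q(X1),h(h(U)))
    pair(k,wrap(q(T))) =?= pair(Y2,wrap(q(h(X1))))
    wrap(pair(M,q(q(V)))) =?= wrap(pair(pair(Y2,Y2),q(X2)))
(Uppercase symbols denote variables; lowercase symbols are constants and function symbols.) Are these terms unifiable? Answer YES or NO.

Decompose pair/2: Y =?= pair(k,2),  pair(q(q(M)),b) =?= pair(V,b).
Bind Y := pair(k,2); no other remaining equation mentions Y.
Decompose pair/2: q(q(M)) =?= V,  b =?= b.
Bind V := q(q(M)); substituting into the one remaining equation that mentions V gives: wrap(pair(M,q(q(q(q(M)))))) =?= wrap(pair(pair(Y2,Y2),q(X2))).
Delete trivial equation b =?= b.
Decompose pair/2: q(q(U)) =?= q(X1),  h(h(wrap(b))) =?= h(h(U)).
Decompose q/1: q(U) =?= X1.
Bind X1 := q(U); substituting into the one remaining equation that mentions X1 gives: pair(k,wrap(q(T))) =?= pair(Y2,wrap(q(h(q(U))))).
Decompose h/1: h(wrap(b)) =?= h(U).
Decompose h/1: wrap(b) =?= U.
Bind U := wrap(b); substituting into the one remaining equation that mentions U gives: pair(k,wrap(q(T))) =?= pair(Y2,wrap(q(h(q(wrap(b)))))). Substituting into the earlier binding gives X1 := q(wrap(b)).
Decompose pair/2: k =?= Y2,  wrap(q(T)) =?= wrap(q(h(q(wrap(b))))).
Bind Y2 := k; substituting into the one remaining equation that mentions Y2 gives: wrap(pair(M,q(q(q(q(M)))))) =?= wrap(pair(pair(k,k),q(X2))).
Decompose wrap/1: q(T) =?= q(h(q(wrap(b)))).
Decompose q/1: T =?= h(q(wrap(b))).
Bind T := h(q(wrap(b))); no other remaining equation mentions T.
Decompose wrap/1: pair(M,q(q(q(q(M))))) =?= pair(pair(k,k),q(X2)).
Decompose pair/2: M =?= pair(k,k),  q(q(q(q(M)))) =?= q(X2).
Bind M := pair(k,k); substituting into the remaining equation gives: q(q(q(q(pair(k,k))))) =?= q(X2). Substituting into the earlier binding gives V := q(q(pair(k,k))).
Decompose q/1: q(q(q(pair(k,k)))) =?= X2.
Bind X2 := q(q(q(pair(k,k)))).
No equations remain and no clash or occurs-check failure arose, so a unifier exists.

YES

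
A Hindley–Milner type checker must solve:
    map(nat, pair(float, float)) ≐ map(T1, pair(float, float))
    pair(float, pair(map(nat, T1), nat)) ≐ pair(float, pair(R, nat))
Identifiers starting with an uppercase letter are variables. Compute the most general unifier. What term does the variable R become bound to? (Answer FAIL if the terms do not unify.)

map(nat, nat)

Decompose map/2: nat ≐ T1,  pair(float, float) ≐ pair(float, float).
Bind T1 := nat; substituting into the one remaining equation that mentions T1 gives: pair(float, pair(map(nat, nat), nat)) ≐ pair(float, pair(R, nat)).
Delete trivial equation pair(float, float) ≐ pair(float, float).
Decompose pair/2: float ≐ float,  pair(map(nat, nat), nat) ≐ pair(R, nat).
Delete trivial equation float ≐ float.
Decompose pair/2: map(nat, nat) ≐ R,  nat ≐ nat.
Bind R := map(nat, nat); no other remaining equation mentions R.
Delete trivial equation nat ≐ nat.
MGU = { T1 := nat, R := map(nat, nat) }, so R := map(nat, nat).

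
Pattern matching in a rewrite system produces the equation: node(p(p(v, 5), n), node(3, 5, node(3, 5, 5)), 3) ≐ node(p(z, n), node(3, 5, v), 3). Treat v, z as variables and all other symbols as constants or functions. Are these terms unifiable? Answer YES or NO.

YES

Decompose node/3: p(p(v, 5), n) ≐ p(z, n),  node(3, 5, node(3, 5, 5)) ≐ node(3, 5, v),  3 ≐ 3.
Decompose p/2: p(v, 5) ≐ z,  n ≐ n.
Bind z := p(v, 5); no other remaining equation mentions z.
Delete trivial equation n ≐ n.
Decompose node/3: 3 ≐ 3,  5 ≐ 5,  node(3, 5, 5) ≐ v.
Delete trivial equation 3 ≐ 3.
Delete trivial equation 5 ≐ 5.
Bind v := node(3, 5, 5); no other remaining equation mentions v. Substituting into the earlier binding gives z := p(node(3, 5, 5), 5).
Delete trivial equation 3 ≐ 3.
No equations remain and no clash or occurs-check failure arose, so a unifier exists.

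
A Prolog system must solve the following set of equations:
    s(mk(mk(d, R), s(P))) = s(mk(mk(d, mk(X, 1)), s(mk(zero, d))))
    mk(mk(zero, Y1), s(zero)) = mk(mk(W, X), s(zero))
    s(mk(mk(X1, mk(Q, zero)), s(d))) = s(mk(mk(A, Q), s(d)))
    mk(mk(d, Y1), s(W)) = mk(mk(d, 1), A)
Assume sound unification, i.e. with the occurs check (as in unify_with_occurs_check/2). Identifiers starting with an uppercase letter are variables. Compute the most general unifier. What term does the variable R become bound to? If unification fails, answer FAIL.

Decompose s/1: mk(mk(d, R), s(P)) = mk(mk(d, mk(X, 1)), s(mk(zero, d))).
Decompose mk/2: mk(d, R) = mk(d, mk(X, 1)),  s(P) = s(mk(zero, d)).
Decompose mk/2: d = d,  R = mk(X, 1).
Delete trivial equation d = d.
Bind R := mk(X, 1); no other remaining equation mentions R.
Decompose s/1: P = mk(zero, d).
Bind P := mk(zero, d); no other remaining equation mentions P.
Decompose mk/2: mk(zero, Y1) = mk(W, X),  s(zero) = s(zero).
Decompose mk/2: zero = W,  Y1 = X.
Bind W := zero; substituting into the one remaining equation that mentions W gives: mk(mk(d, Y1), s(zero)) = mk(mk(d, 1), A).
Bind Y1 := X; substituting into the one remaining equation that mentions Y1 gives: mk(mk(d, X), s(zero)) = mk(mk(d, 1), A).
Delete trivial equation s(zero) = s(zero).
Decompose s/1: mk(mk(X1, mk(Q, zero)), s(d)) = mk(mk(A, Q), s(d)).
Decompose mk/2: mk(X1, mk(Q, zero)) = mk(A, Q),  s(d) = s(d).
Decompose mk/2: X1 = A,  mk(Q, zero) = Q.
Bind X1 := A; no other remaining equation mentions X1.
Occurs check fails: Q occurs in mk(Q, zero); the equation Q = mk(Q, zero) has no finite solution.

FAIL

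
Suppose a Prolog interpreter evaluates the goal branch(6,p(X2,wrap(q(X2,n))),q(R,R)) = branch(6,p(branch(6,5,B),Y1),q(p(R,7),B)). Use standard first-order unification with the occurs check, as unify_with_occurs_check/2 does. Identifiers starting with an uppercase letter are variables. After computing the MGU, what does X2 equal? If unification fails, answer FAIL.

FAIL

Decompose branch/3: 6 = 6,  p(X2,wrap(q(X2,n))) = p(branch(6,5,B),Y1),  q(R,R) = q(p(R,7),B).
Delete trivial equation 6 = 6.
Decompose p/2: X2 = branch(6,5,B),  wrap(q(X2,n)) = Y1.
Bind X2 := branch(6,5,B); substituting into the one remaining equation that mentions X2 gives: wrap(q(branch(6,5,B),n)) = Y1.
Bind Y1 := wrap(q(branch(6,5,B),n)); no other remaining equation mentions Y1.
Decompose q/2: R = p(R,7),  R = B.
Occurs check fails: R occurs in p(R,7); the equation R = p(R,7) has no finite solution.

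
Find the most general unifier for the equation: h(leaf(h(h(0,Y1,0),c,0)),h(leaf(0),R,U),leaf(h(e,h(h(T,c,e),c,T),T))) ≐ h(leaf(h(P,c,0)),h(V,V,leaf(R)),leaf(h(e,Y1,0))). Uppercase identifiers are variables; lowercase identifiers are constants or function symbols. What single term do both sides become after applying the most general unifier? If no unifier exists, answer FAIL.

Decompose h/3: leaf(h(h(0,Y1,0),c,0)) ≐ leaf(h(P,c,0)),  h(leaf(0),R,U) ≐ h(V,V,leaf(R)),  leaf(h(e,h(h(T,c,e),c,T),T)) ≐ leaf(h(e,Y1,0)).
Decompose leaf/1: h(h(0,Y1,0),c,0) ≐ h(P,c,0).
Decompose h/3: h(0,Y1,0) ≐ P,  c ≐ c,  0 ≐ 0.
Bind P := h(0,Y1,0); no other remaining equation mentions P.
Delete trivial equation c ≐ c.
Delete trivial equation 0 ≐ 0.
Decompose h/3: leaf(0) ≐ V,  R ≐ V,  U ≐ leaf(R).
Bind V := leaf(0); substituting into the one remaining equation that mentions V gives: R ≐ leaf(0).
Bind R := leaf(0); substituting into the one remaining equation that mentions R gives: U ≐ leaf(leaf(0)).
Bind U := leaf(leaf(0)); no other remaining equation mentions U.
Decompose leaf/1: h(e,h(h(T,c,e),c,T),T) ≐ h(e,Y1,0).
Decompose h/3: e ≐ e,  h(h(T,c,e),c,T) ≐ Y1,  T ≐ 0.
Delete trivial equation e ≐ e.
Bind Y1 := h(h(T,c,e),c,T); no other remaining equation mentions Y1. Substituting into the earlier binding gives P := h(0,h(h(T,c,e),c,T),0).
Bind T := 0. Substituting into the earlier bindings gives P := h(0,h(h(0,c,e),c,0),0), Y1 := h(h(0,c,e),c,0).
Applying the MGU to either side gives h(leaf(h(h(0,h(h(0,c,e),c,0),0),c,0)),h(leaf(0),leaf(0),leaf(leaf(0))),leaf(h(e,h(h(0,c,e),c,0),0))).

h(leaf(h(h(0,h(h(0,c,e),c,0),0),c,0)),h(leaf(0),leaf(0),leaf(leaf(0))),leaf(h(e,h(h(0,c,e),c,0),0)))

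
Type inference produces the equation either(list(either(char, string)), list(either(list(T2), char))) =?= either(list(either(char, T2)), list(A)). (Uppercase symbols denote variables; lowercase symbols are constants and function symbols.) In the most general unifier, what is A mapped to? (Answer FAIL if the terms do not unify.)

either(list(string), char)

Decompose either/2: list(either(char, string)) =?= list(either(char, T2)),  list(either(list(T2), char)) =?= list(A).
Decompose list/1: either(char, string) =?= either(char, T2).
Decompose either/2: char =?= char,  string =?= T2.
Delete trivial equation char =?= char.
Bind T2 := string; substituting into the remaining equation gives: list(either(list(string), char)) =?= list(A).
Decompose list/1: either(list(string), char) =?= A.
Bind A := either(list(string), char).
MGU = { T2 ↦ string, A ↦ either(list(string), char) }, so A ↦ either(list(string), char).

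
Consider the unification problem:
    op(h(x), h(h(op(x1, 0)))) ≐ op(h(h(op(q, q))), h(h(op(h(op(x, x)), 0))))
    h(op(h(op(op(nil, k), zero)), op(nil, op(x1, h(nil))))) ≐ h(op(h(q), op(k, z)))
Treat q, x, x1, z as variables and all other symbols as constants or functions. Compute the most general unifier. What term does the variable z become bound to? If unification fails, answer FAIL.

Decompose op/2: h(x) ≐ h(h(op(q, q))),  h(h(op(x1, 0))) ≐ h(h(op(h(op(x, x)), 0))).
Decompose h/1: x ≐ h(op(q, q)).
Bind x := h(op(q, q)); substituting into the one remaining equation that mentions x gives: h(h(op(x1, 0))) ≐ h(h(op(h(op(h(op(q, q)), h(op(q, q)))), 0))).
Decompose h/1: h(op(x1, 0)) ≐ h(op(h(op(h(op(q, q)), h(op(q, q)))), 0)).
Decompose h/1: op(x1, 0) ≐ op(h(op(h(op(q, q)), h(op(q, q)))), 0).
Decompose op/2: x1 ≐ h(op(h(op(q, q)), h(op(q, q)))),  0 ≐ 0.
Bind x1 := h(op(h(op(q, q)), h(op(q, q)))); substituting into the one remaining equation that mentions x1 gives: h(op(h(op(op(nil, k), zero)), op(nil, op(h(op(h(op(q, q)), h(op(q, q)))), h(nil))))) ≐ h(op(h(q), op(k, z))).
Delete trivial equation 0 ≐ 0.
Decompose h/1: op(h(op(op(nil, k), zero)), op(nil, op(h(op(h(op(q, q)), h(op(q, q)))), h(nil)))) ≐ op(h(q), op(k, z)).
Decompose op/2: h(op(op(nil, k), zero)) ≐ h(q),  op(nil, op(h(op(h(op(q, q)), h(op(q, q)))), h(nil))) ≐ op(k, z).
Decompose h/1: op(op(nil, k), zero) ≐ q.
Bind q := op(op(nil, k), zero); substituting into the remaining equation gives: op(nil, op(h(op(h(op(op(op(nil, k), zero), op(op(nil, k), zero))), h(op(op(op(nil, k), zero), op(op(nil, k), zero))))), h(nil))) ≐ op(k, z). Substituting into the earlier bindings gives x := h(op(op(op(nil, k), zero), op(op(nil, k), zero))), x1 := h(op(h(op(op(op(nil, k), zero), op(op(nil, k), zero))), h(op(op(op(nil, k), zero), op(op(nil, k), zero))))).
Decompose op/2: nil ≐ k,  op(h(op(h(op(op(op(nil, k), zero), op(op(nil, k), zero))), h(op(op(op(nil, k), zero), op(op(nil, k), zero))))), h(nil)) ≐ z.
Clash: constants nil and k differ; no unifier exists.

FAIL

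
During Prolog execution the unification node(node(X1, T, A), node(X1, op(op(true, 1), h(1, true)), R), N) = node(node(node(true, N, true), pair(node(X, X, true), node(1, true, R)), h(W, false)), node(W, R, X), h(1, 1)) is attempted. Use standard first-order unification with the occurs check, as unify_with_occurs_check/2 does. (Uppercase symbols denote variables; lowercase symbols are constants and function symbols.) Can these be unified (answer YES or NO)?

Decompose node/3: node(X1, T, A) = node(node(true, N, true), pair(node(X, X, true), node(1, true, R)), h(W, false)),  node(X1, op(op(true, 1), h(1, true)), R) = node(W, R, X),  N = h(1, 1).
Decompose node/3: X1 = node(true, N, true),  T = pair(node(X, X, true), node(1, true, R)),  A = h(W, false).
Bind X1 := node(true, N, true); substituting into the one remaining equation that mentions X1 gives: node(node(true, N, true), op(op(true, 1), h(1, true)), R) = node(W, R, X).
Bind T := pair(node(X, X, true), node(1, true, R)); no other remaining equation mentions T.
Bind A := h(W, false); no other remaining equation mentions A.
Decompose node/3: node(true, N, true) = W,  op(op(true, 1), h(1, true)) = R,  R = X.
Bind W := node(true, N, true); no other remaining equation mentions W. Substituting into the earlier binding gives A := h(node(true, N, true), false).
Bind R := op(op(true, 1), h(1, true)); substituting into the one remaining equation that mentions R gives: op(op(true, 1), h(1, true)) = X. Substituting into the earlier binding gives T := pair(node(X, X, true), node(1, true, op(op(true, 1), h(1, true)))).
Bind X := op(op(true, 1), h(1, true)); no other remaining equation mentions X. Substituting into the earlier binding gives T := pair(node(op(op(true, 1), h(1, true)), op(op(true, 1), h(1, true)), true), node(1, true, op(op(true, 1), h(1, true)))).
Bind N := h(1, 1). Substituting into the earlier bindings gives X1 := node(true, h(1, 1), true), A := h(node(true, h(1, 1), true), false), W := node(true, h(1, 1), true).
No equations remain and no clash or occurs-check failure arose, so a unifier exists.

YES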